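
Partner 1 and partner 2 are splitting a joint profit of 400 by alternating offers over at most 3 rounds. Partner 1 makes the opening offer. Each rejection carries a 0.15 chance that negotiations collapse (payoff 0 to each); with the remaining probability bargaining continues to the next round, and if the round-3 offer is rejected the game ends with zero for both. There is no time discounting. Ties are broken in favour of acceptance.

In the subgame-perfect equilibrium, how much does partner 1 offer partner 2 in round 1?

51

Round 3 (partner 1 proposes): rejection yields 0 for partner 2; partner 1 offers 0 and keeps 400.
Round 2 (partner 2 proposes): rejecting gives partner 1 an expected 0.85 × 400 = 340, so partner 2 offers 340, keeping 60.
Round 1 (partner 1 proposes): rejecting gives partner 2 an expected 0.85 × 60 = 51, so partner 1 offers 51, keeping 349.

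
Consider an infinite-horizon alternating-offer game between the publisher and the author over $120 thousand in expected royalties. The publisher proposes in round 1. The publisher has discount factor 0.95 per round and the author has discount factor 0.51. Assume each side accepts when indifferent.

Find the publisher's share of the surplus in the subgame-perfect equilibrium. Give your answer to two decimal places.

114.06

In a stationary SPE each proposer offers the other exactly their discounted continuation value.
If the publisher keeps x when proposing and the author keeps y when proposing, then x = 120 − 0.51y and y = 120 − 0.95x.
Solving: x = 120(1 − 0.51) / (1 − 0.95·0.51) = 58.8 / 0.5155 ≈ 114.0640.
The author gets 120 − 114.0640 ≈ 5.9360.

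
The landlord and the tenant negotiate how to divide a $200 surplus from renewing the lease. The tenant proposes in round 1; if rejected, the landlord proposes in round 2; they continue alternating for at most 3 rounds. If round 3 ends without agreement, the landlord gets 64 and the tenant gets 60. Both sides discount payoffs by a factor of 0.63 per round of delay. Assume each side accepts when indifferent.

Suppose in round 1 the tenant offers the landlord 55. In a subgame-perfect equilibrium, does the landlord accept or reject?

Reject

Round 3 (the tenant proposes): the landlord gets 64 if talks fail, so the tenant offers 64 and keeps 136.
Round 2 (the landlord proposes): the tenant can get 136 next round, worth 0.63 × 136 = 85.68 now. The landlord offers 85.68 and keeps 200 − 85.68 = 114.32.
So by rejecting in round 1, the landlord gets 114.32 next round, worth 0.63 × 114.32 = 72.0216 now.
Offer 55 < 72.0216, so the landlord rejects.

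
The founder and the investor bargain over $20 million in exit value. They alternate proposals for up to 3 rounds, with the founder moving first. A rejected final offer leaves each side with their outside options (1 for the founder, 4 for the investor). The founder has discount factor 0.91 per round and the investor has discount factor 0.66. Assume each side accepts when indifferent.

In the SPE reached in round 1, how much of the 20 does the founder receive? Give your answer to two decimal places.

Round 3 (the founder proposes): the investor gets 4 if talks fail, so the founder offers 4 and keeps 16.
Round 2 (the investor proposes): the founder can get 16 next round, worth 0.91 × 16 = 14.56 now. The investor offers 14.56 and keeps 20 − 14.56 = 5.44.
Round 1 (the founder proposes): the investor can get 5.44 next round, worth 0.66 × 5.44 = 3.5904 now. The founder offers 3.5904 and keeps 20 − 3.5904 = 16.4096.

16.41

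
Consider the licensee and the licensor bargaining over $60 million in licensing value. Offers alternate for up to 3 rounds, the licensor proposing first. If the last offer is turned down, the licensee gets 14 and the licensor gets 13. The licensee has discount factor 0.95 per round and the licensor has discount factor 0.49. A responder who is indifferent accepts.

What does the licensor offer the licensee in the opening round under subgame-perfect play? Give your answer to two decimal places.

35.59

Round 3 (the licensor proposes): the licensee gets 14 if talks fail, so the licensor offers 14 and keeps 46.
Round 2 (the licensee proposes): the licensor can get 46 next round, worth 0.49 × 46 = 22.54 now. The licensee offers 22.54 and keeps 60 − 22.54 = 37.46.
Round 1 (the licensor proposes): the licensee can get 37.46 next round, worth 0.95 × 37.46 = 35.587 now, so the licensor offers 35.587, keeping 24.413.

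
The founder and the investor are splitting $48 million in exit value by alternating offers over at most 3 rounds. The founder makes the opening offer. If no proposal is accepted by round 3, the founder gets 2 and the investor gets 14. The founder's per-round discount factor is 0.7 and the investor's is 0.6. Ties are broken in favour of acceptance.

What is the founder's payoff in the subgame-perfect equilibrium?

Round 3 (the founder proposes): the investor gets 14 if talks fail, so the founder offers 14 and keeps 34.
Round 2 (the investor proposes): the founder can get 34 next round, worth 0.7 × 34 = 23.8 now, so the investor offers 23.8, keeping 24.2.
Round 1 (the founder proposes): the investor can get 24.2 next round, worth 0.6 × 24.2 = 14.52 now, so the founder offers 14.52, keeping 33.48.

33.48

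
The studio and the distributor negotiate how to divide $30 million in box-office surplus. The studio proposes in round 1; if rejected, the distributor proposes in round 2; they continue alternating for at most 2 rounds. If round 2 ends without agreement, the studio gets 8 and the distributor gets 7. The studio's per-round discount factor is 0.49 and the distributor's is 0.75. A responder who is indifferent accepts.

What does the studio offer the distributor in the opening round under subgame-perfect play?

Round 2 (the distributor proposes): the studio gets 8 if talks fail, so the distributor offers 8 and keeps 22.
Round 1 (the studio proposes): the distributor can get 22 next round, worth 0.75 × 22 = 16.5 now; the studio offers that and keeps 13.5.

16.5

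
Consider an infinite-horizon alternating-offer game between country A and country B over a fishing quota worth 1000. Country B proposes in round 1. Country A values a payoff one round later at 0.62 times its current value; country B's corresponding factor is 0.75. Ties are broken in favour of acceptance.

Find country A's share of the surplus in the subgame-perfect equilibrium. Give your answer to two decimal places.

289.72

When country B proposes, country A accepts any offer worth at least 0.62 times what country A would get by proposing next round; and vice versa.
This gives x = 1000 − 0.62y and y = 1000 − 0.75x, where x and y are each side's share when it proposes.
Hence (1 − 0.62·0.75)x = 1000(1 − 0.62), i.e. 0.535·x = 380.
x ≈ 710.2804; country A's share is 1000 − x ≈ 289.7196.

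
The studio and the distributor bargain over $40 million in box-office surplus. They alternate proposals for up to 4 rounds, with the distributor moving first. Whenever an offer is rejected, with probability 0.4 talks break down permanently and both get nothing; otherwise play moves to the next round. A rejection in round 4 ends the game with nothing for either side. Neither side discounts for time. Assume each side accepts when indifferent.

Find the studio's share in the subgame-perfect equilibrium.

18.24

Round 4 (the studio proposes): the distributor will accept anything ≥ 0, so the studio offers 0 and keeps 40.
Round 3 (the distributor proposes): rejecting gives the studio an expected 0.6 × 40 = 24, so the distributor offers 24, keeping 16.
Round 2 (the studio proposes): rejecting gives the distributor an expected 0.6 × 16 = 9.6, so the studio offers 9.6, keeping 30.4.
Round 1 (the distributor proposes): rejecting gives the studio an expected 0.6 × 30.4 = 18.24. The distributor offers 18.24 and keeps 40 − 18.24 = 21.76.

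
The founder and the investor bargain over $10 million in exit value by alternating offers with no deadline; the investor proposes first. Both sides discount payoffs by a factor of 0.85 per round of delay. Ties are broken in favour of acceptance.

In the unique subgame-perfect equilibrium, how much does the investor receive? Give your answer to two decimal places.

5.41

When the investor proposes, the founder accepts any offer worth at least 0.85 times what the founder would get by proposing next round; and vice versa.
This gives x = 10 − 0.85y and y = 10 − 0.85x, where x and y are each side's share when it proposes.
Hence (1 − 0.85·0.85)x = 10(1 − 0.85), i.e. 0.2775·x = 1.5.
x ≈ 5.4054; the founder's share is 10 − x ≈ 4.5946.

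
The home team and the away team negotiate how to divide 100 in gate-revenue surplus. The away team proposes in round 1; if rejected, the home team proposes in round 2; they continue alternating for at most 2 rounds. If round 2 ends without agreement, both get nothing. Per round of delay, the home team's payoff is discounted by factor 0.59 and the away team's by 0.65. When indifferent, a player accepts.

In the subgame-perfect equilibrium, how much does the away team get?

Work backward from the last round.
Round 2 (the home team proposes): rejection yields 0 for the away team; the home team offers 0 and keeps 100.
Round 1 (the away team proposes): the home team can get 100 next round, worth 0.59 × 100 = 59 now; the away team offers that and keeps 41.

41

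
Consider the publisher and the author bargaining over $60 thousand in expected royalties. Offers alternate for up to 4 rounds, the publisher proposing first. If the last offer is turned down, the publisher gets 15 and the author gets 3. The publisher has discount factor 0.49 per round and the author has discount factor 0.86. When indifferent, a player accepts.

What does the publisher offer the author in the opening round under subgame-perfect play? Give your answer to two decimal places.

42.62

Round 4 (the author proposes): the publisher gets 15 if talks fail, so the author offers 15 and keeps 45.
Round 3 (the publisher proposes): the author can get 45 next round, worth 0.86 × 45 = 38.7 now. The publisher offers 38.7 and keeps 60 − 38.7 = 21.3.
Round 2 (the author proposes): the publisher can get 21.3 next round, worth 0.49 × 21.3 = 10.437 now, so the author offers 10.437, keeping 49.563.
Round 1 (the publisher proposes): the author can get 49.563 next round, worth 0.86 × 49.563 = 42.62418 now; the publisher offers that and keeps 17.37582.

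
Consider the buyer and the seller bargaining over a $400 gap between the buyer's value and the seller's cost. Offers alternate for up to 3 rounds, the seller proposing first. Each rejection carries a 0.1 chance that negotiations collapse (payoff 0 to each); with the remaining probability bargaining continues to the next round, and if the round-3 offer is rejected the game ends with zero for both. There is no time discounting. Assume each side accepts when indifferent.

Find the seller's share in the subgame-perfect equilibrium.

364

Round 3 (the seller proposes): rejection yields 0 for the buyer; the seller offers 0 and keeps 400.
Round 2 (the buyer proposes): rejecting gives the seller an expected 0.9 × 400 = 360. The buyer offers 360 and keeps 400 − 360 = 40.
Round 1 (the seller proposes): rejecting gives the buyer an expected 0.9 × 40 = 36; the seller offers that and keeps 364.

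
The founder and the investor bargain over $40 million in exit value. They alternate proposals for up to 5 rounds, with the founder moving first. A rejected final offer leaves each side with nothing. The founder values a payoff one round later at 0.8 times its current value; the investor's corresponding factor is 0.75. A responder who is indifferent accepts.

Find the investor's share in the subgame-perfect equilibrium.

9.6

Round 5 (the founder proposes): the investor will accept anything ≥ 0, so the founder offers 0 and keeps 40.
Round 4 (the investor proposes): the founder can get 40 next round, worth 0.8 × 40 = 32 now, so the investor offers 32, keeping 8.
Round 3 (the founder proposes): the investor can get 8 next round, worth 0.75 × 8 = 6 now. The founder offers 6 and keeps 40 − 6 = 34.
Round 2 (the investor proposes): the founder can get 34 next round, worth 0.8 × 34 = 27.2 now; the investor offers that and keeps 12.8.
Round 1 (the founder proposes): the investor can get 12.8 next round, worth 0.75 × 12.8 = 9.6 now, so the founder offers 9.6, keeping 30.4.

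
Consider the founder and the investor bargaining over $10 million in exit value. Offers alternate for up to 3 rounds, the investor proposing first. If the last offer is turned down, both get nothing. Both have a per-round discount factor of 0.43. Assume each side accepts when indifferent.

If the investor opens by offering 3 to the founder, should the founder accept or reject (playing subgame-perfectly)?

Round 3 (the investor proposes): the founder will accept anything ≥ 0, so the investor offers 0 and keeps 10.
Round 2 (the founder proposes): the investor can get 10 next round, worth 0.43 × 10 = 4.3 now. The founder offers 4.3 and keeps 10 − 4.3 = 5.7.
So by rejecting in round 1, the founder gets 5.7 next round, worth 0.43 × 5.7 = 2.451 now.
Offer 3 ≥ 2.451, so the founder accepts.

Accept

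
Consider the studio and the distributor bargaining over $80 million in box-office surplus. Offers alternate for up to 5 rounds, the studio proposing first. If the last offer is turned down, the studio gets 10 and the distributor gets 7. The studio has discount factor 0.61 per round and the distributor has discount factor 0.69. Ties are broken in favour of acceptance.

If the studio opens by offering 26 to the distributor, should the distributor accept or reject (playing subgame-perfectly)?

Reject

Round 5 (the studio proposes): the distributor gets 7 if talks fail, so the studio offers 7 and keeps 73.
Round 4 (the distributor proposes): the studio can get 73 next round, worth 0.61 × 73 = 44.53 now; the distributor offers that and keeps 35.47.
Round 3 (the studio proposes): the distributor can get 35.47 next round, worth 0.69 × 35.47 = 24.4743 now, so the studio offers 24.4743, keeping 55.5257.
Round 2 (the distributor proposes): the studio can get 55.5257 next round, worth 0.61 × 55.5257 = 33.870677 now, so the distributor offers 33.870677, keeping 46.129323.
So by rejecting in round 1, the distributor gets 46.129323 next round, worth 0.69 × 46.129323 = 31.82923287 now.
Offer 26 < 31.82923287, so the distributor rejects.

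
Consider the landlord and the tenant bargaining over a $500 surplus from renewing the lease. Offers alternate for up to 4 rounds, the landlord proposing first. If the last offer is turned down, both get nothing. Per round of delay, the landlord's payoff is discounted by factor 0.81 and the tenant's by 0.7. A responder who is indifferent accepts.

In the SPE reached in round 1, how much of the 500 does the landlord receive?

235.05

Solve by backward induction from round 4.
Round 4 (the tenant proposes): rejection yields 0 for the landlord; the tenant offers 0 and keeps 500.
Round 3 (the landlord proposes): the tenant can get 500 next round, worth 0.7 × 500 = 350 now, so the landlord offers 350, keeping 150.
Round 2 (the tenant proposes): the landlord can get 150 next round, worth 0.81 × 150 = 121.5 now; the tenant offers that and keeps 378.5.
Round 1 (the landlord proposes): the tenant can get 378.5 next round, worth 0.7 × 378.5 = 264.95 now. The landlord offers 264.95 and keeps 500 − 264.95 = 235.05.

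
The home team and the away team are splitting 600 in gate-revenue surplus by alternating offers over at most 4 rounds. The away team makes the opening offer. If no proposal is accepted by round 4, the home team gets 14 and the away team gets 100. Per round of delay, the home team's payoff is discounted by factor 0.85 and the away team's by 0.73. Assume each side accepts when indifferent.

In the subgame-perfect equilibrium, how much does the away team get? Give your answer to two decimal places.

198.59

Solve by backward induction from round 4.
Round 4 (the home team proposes): the away team gets 100 if talks fail, so the home team offers 100 and keeps 500.
Round 3 (the away team proposes): the home team can get 500 next round, worth 0.85 × 500 = 425 now, so the away team offers 425, keeping 175.
Round 2 (the home team proposes): the away team can get 175 next round, worth 0.73 × 175 = 127.75 now. The home team offers 127.75 and keeps 600 − 127.75 = 472.25.
Round 1 (the away team proposes): the home team can get 472.25 next round, worth 0.85 × 472.25 = 401.4125 now; the away team offers that and keeps 198.5875.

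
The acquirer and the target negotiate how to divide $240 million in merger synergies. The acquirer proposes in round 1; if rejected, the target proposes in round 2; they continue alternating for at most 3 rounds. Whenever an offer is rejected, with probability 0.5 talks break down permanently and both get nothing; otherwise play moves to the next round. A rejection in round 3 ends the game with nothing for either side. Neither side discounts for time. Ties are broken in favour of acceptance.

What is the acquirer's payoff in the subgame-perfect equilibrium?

Round 3 (the acquirer proposes): rejection yields 0 for the target; the acquirer offers 0 and keeps 240.
Round 2 (the target proposes): rejecting gives the acquirer an expected 0.5 × 240 = 120; the target offers that and keeps 120.
Round 1 (the acquirer proposes): rejecting gives the target an expected 0.5 × 120 = 60. The acquirer offers 60 and keeps 240 − 60 = 180.

180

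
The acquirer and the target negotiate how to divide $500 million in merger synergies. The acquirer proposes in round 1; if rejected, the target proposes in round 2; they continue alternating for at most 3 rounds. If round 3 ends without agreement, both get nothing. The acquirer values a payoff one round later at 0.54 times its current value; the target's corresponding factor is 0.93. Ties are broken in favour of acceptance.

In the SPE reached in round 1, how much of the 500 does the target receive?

213.9

Round 3 (the acquirer proposes): the target will accept anything ≥ 0, so the acquirer offers 0 and keeps 500.
Round 2 (the target proposes): the acquirer can get 500 next round, worth 0.54 × 500 = 270 now. The target offers 270 and keeps 500 − 270 = 230.
Round 1 (the acquirer proposes): the target can get 230 next round, worth 0.93 × 230 = 213.9 now; the acquirer offers that and keeps 286.1.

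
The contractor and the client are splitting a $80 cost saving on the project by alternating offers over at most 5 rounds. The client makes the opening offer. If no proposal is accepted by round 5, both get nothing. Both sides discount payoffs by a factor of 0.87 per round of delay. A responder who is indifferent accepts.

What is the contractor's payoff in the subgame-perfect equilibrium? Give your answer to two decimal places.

Round 5 (the client proposes): the contractor will accept anything ≥ 0, so the client offers 0 and keeps 80.
Round 4 (the contractor proposes): the client can get 80 next round, worth 0.87 × 80 = 69.6 now. The contractor offers 69.6 and keeps 80 − 69.6 = 10.4.
Round 3 (the client proposes): the contractor can get 10.4 next round, worth 0.87 × 10.4 = 9.048 now, so the client offers 9.048, keeping 70.952.
Round 2 (the contractor proposes): the client can get 70.952 next round, worth 0.87 × 70.952 = 61.72824 now; the contractor offers that and keeps 18.27176.
Round 1 (the client proposes): the contractor can get 18.27176 next round, worth 0.87 × 18.27176 = 15.8964312 now, so the client offers 15.8964312, keeping 64.1035688.

15.90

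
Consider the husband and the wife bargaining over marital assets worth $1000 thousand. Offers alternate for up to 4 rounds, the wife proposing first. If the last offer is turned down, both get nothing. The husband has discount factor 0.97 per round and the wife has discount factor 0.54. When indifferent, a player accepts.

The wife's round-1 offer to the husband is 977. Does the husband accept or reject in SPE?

Round 4 (the husband proposes): rejection yields 0 for the wife; the husband offers 0 and keeps 1000.
Round 3 (the wife proposes): the husband can get 1000 next round, worth 0.97 × 1000 = 970 now. The wife offers 970 and keeps 1000 − 970 = 30.
Round 2 (the husband proposes): the wife can get 30 next round, worth 0.54 × 30 = 16.2 now; the husband offers that and keeps 983.8.
So by rejecting in round 1, the husband gets 983.8 next round, worth 0.97 × 983.8 = 954.286 now.
Offer 977 ≥ 954.286, so the husband accepts.

Accept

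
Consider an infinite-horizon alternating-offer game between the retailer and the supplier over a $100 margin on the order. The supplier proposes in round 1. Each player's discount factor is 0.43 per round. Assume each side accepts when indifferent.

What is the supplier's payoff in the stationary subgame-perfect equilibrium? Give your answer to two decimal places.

Let x be the supplier's share when the supplier proposes and y be the retailer's share when the retailer proposes.
The retailer accepts iff offered ≥ 0.43·y, so x = 100 − 0.43y. Symmetrically y = 100 − 0.43x.
Substituting: x = 100 − 0.43(100 − 0.43x), giving x(1 − 0.43·0.43) = 100(1 − 0.43).
So x = 100 × 0.57 / 0.8151 ≈ 69.9301, and the retailer receives 100 − x ≈ 30.0699.

69.93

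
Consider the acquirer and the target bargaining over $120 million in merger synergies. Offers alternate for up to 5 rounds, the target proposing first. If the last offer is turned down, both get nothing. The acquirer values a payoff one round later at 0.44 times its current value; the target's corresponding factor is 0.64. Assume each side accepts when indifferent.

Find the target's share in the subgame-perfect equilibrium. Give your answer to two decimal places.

By backward induction:
Round 5 (the target proposes): the acquirer will accept anything ≥ 0, so the target offers 0 and keeps 120.
Round 4 (the acquirer proposes): the target can get 120 next round, worth 0.64 × 120 = 76.8 now; the acquirer offers that and keeps 43.2.
Round 3 (the target proposes): the acquirer can get 43.2 next round, worth 0.44 × 43.2 = 19.008 now, so the target offers 19.008, keeping 100.992.
Round 2 (the acquirer proposes): the target can get 100.992 next round, worth 0.64 × 100.992 = 64.63488 now. The acquirer offers 64.63488 and keeps 120 − 64.63488 = 55.36512.
Round 1 (the target proposes): the acquirer can get 55.36512 next round, worth 0.44 × 55.36512 = 24.3606528 now; the target offers that and keeps 95.6393472.

95.64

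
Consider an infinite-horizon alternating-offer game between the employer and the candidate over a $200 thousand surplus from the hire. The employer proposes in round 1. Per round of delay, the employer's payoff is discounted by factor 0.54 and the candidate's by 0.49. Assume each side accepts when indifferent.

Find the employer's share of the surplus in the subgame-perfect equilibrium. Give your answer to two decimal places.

138.70

Let x be the employer's share when the employer proposes and y be the candidate's share when the candidate proposes.
The candidate accepts iff offered ≥ 0.49·y, so x = 200 − 0.49y. Symmetrically y = 200 − 0.54x.
Substituting: x = 200 − 0.49(200 − 0.54x), giving x(1 − 0.54·0.49) = 200(1 − 0.49).
So x = 200 × 0.51 / 0.7354 ≈ 138.7000, and the candidate receives 200 − x ≈ 61.3000.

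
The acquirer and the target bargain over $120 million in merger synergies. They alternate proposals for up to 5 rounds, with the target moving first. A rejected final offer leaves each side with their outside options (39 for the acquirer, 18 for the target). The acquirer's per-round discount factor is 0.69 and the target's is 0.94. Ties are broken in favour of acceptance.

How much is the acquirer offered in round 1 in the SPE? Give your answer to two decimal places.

Round 5 (the target proposes): the acquirer gets 39 if talks fail, so the target offers 39 and keeps 81.
Round 4 (the acquirer proposes): the target can get 81 next round, worth 0.94 × 81 = 76.14 now. The acquirer offers 76.14 and keeps 120 − 76.14 = 43.86.
Round 3 (the target proposes): the acquirer can get 43.86 next round, worth 0.69 × 43.86 = 30.2634 now, so the target offers 30.2634, keeping 89.7366.
Round 2 (the acquirer proposes): the target can get 89.7366 next round, worth 0.94 × 89.7366 = 84.352404 now; the acquirer offers that and keeps 35.647596.
Round 1 (the target proposes): the acquirer can get 35.647596 next round, worth 0.69 × 35.647596 = 24.59684124 now, so the target offers 24.59684124, keeping 95.40315876.

24.60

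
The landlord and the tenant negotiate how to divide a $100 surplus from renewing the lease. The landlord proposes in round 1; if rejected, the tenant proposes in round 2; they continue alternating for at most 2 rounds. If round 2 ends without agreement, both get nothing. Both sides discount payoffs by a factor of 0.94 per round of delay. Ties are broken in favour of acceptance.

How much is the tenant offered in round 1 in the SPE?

Solve by backward induction from round 2.
Round 2 (the tenant proposes): the landlord will accept anything ≥ 0, so the tenant offers 0 and keeps 100.
Round 1 (the landlord proposes): the tenant can get 100 next round, worth 0.94 × 100 = 94 now; the landlord offers that and keeps 6.

94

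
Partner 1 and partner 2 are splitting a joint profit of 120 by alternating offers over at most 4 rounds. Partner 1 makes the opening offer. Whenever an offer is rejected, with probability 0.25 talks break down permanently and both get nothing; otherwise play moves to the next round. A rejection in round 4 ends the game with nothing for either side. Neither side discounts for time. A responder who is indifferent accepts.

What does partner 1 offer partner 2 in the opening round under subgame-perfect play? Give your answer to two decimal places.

Round 4 (partner 2 proposes): rejection yields 0 for partner 1; partner 2 offers 0 and keeps 120.
Round 3 (partner 1 proposes): rejecting gives partner 2 an expected 0.75 × 120 = 90. Partner 1 offers 90 and keeps 120 − 90 = 30.
Round 2 (partner 2 proposes): rejecting gives partner 1 an expected 0.75 × 30 = 22.5; partner 2 offers that and keeps 97.5.
Round 1 (partner 1 proposes): rejecting gives partner 2 an expected 0.75 × 97.5 = 73.125, so partner 1 offers 73.125, keeping 46.875.

73.13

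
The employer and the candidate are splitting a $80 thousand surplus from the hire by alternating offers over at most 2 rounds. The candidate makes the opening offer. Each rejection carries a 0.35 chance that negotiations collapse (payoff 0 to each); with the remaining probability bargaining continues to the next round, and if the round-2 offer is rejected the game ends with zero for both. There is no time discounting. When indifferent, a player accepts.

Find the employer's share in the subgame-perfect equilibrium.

52

By backward induction:
Round 2 (the employer proposes): the candidate will accept anything ≥ 0, so the employer offers 0 and keeps 80.
Round 1 (the candidate proposes): rejecting gives the employer an expected 0.65 × 80 = 52; the candidate offers that and keeps 28.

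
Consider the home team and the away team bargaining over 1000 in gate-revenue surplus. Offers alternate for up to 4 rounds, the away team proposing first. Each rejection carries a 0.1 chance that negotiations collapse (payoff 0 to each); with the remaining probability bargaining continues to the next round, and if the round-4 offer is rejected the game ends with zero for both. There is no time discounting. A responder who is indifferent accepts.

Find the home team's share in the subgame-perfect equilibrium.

819

Round 4 (the home team proposes): rejection yields 0 for the away team; the home team offers 0 and keeps 1000.
Round 3 (the away team proposes): rejecting gives the home team an expected 0.9 × 1000 = 900. The away team offers 900 and keeps 1000 − 900 = 100.
Round 2 (the home team proposes): rejecting gives the away team an expected 0.9 × 100 = 90. The home team offers 90 and keeps 1000 − 90 = 910.
Round 1 (the away team proposes): rejecting gives the home team an expected 0.9 × 910 = 819; the away team offers that and keeps 181.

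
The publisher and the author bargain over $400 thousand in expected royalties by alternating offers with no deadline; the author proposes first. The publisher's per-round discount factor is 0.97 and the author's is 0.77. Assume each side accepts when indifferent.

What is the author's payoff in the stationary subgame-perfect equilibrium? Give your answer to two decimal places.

47.41

Let x be the author's share when the author proposes and y be the publisher's share when the publisher proposes.
The publisher accepts iff offered ≥ 0.97·y, so x = 400 − 0.97y. Symmetrically y = 400 − 0.77x.
Substituting: x = 400 − 0.97(400 − 0.77x), giving x(1 − 0.77·0.97) = 400(1 − 0.97).
So x = 400 × 0.03 / 0.2531 ≈ 47.4121, and the publisher receives 400 − x ≈ 352.5879.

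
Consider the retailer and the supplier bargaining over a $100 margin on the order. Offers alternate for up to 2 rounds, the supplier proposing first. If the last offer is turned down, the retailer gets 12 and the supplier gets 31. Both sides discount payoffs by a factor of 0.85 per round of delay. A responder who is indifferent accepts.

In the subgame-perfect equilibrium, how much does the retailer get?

Round 2 (the retailer proposes): the supplier gets 31 if talks fail, so the retailer offers 31 and keeps 69.
Round 1 (the supplier proposes): the retailer can get 69 next round, worth 0.85 × 69 = 58.65 now, so the supplier offers 58.65, keeping 41.35.

58.65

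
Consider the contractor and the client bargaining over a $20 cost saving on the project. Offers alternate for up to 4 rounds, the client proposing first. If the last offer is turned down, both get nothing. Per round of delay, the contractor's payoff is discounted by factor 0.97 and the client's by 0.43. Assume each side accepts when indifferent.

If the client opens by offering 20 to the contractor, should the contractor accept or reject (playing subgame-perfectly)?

Accept

Round 4 (the contractor proposes): the client will accept anything ≥ 0, so the contractor offers 0 and keeps 20.
Round 3 (the client proposes): the contractor can get 20 next round, worth 0.97 × 20 = 19.4 now. The client offers 19.4 and keeps 20 − 19.4 = 0.6.
Round 2 (the contractor proposes): the client can get 0.6 next round, worth 0.43 × 0.6 = 0.258 now; the contractor offers that and keeps 19.742.
So by rejecting in round 1, the contractor gets 19.742 next round, worth 0.97 × 19.742 = 19.14974 now.
Offer 20 ≥ 19.14974, so the contractor accepts.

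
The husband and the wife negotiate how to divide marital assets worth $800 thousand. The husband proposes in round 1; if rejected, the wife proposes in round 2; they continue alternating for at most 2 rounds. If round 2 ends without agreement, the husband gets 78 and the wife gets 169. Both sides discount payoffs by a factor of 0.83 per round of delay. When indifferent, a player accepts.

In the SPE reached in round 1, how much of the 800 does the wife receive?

Round 2 (the wife proposes): the husband gets 78 if talks fail, so the wife offers 78 and keeps 722.
Round 1 (the husband proposes): the wife can get 722 next round, worth 0.83 × 722 = 599.26 now; the husband offers that and keeps 200.74.

599.26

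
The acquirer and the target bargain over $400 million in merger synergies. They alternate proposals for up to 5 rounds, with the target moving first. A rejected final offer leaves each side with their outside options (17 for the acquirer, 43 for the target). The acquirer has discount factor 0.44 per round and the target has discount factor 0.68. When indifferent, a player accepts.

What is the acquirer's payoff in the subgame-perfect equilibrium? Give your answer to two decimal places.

Round 5 (the target proposes): the acquirer gets 17 if talks fail, so the target offers 17 and keeps 383.
Round 4 (the acquirer proposes): the target can get 383 next round, worth 0.68 × 383 = 260.44 now; the acquirer offers that and keeps 139.56.
Round 3 (the target proposes): the acquirer can get 139.56 next round, worth 0.44 × 139.56 = 61.4064 now, so the target offers 61.4064, keeping 338.5936.
Round 2 (the acquirer proposes): the target can get 338.5936 next round, worth 0.68 × 338.5936 = 230.243648 now, so the acquirer offers 230.243648, keeping 169.756352.
Round 1 (the target proposes): the acquirer can get 169.756352 next round, worth 0.44 × 169.756352 = 74.69279488 now; the target offers that and keeps 325.30720512.

74.69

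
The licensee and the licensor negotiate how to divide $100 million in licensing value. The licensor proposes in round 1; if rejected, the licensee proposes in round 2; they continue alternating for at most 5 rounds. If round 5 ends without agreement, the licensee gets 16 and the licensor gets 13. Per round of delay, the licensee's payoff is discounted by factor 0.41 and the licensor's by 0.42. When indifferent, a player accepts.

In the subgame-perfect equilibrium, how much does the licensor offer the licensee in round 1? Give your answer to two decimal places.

28.35

Round 5 (the licensor proposes): the licensee gets 16 if talks fail, so the licensor offers 16 and keeps 84.
Round 4 (the licensee proposes): the licensor can get 84 next round, worth 0.42 × 84 = 35.28 now; the licensee offers that and keeps 64.72.
Round 3 (the licensor proposes): the licensee can get 64.72 next round, worth 0.41 × 64.72 = 26.5352 now; the licensor offers that and keeps 73.4648.
Round 2 (the licensee proposes): the licensor can get 73.4648 next round, worth 0.42 × 73.4648 = 30.855216 now, so the licensee offers 30.855216, keeping 69.144784.
Round 1 (the licensor proposes): the licensee can get 69.144784 next round, worth 0.41 × 69.144784 = 28.34936144 now, so the licensor offers 28.34936144, keeping 71.65063856.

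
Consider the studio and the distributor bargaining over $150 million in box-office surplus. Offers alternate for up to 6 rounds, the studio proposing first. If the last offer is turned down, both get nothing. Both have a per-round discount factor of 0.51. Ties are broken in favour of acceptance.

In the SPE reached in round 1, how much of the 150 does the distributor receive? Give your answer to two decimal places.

52.41

By backward induction:
Round 6 (the distributor proposes): the studio will accept anything ≥ 0, so the distributor offers 0 and keeps 150.
Round 5 (the studio proposes): the distributor can get 150 next round, worth 0.51 × 150 = 76.5 now. The studio offers 76.5 and keeps 150 − 76.5 = 73.5.
Round 4 (the distributor proposes): the studio can get 73.5 next round, worth 0.51 × 73.5 = 37.485 now, so the distributor offers 37.485, keeping 112.515.
Round 3 (the studio proposes): the distributor can get 112.515 next round, worth 0.51 × 112.515 = 57.38265 now, so the studio offers 57.38265, keeping 92.61735.
Round 2 (the distributor proposes): the studio can get 92.61735 next round, worth 0.51 × 92.61735 = 47.2348485 now, so the distributor offers 47.2348485, keeping 102.7651515.
Round 1 (the studio proposes): the distributor can get 102.7651515 next round, worth 0.51 × 102.7651515 = 52.410227265 now; the studio offers that and keeps 97.589772735.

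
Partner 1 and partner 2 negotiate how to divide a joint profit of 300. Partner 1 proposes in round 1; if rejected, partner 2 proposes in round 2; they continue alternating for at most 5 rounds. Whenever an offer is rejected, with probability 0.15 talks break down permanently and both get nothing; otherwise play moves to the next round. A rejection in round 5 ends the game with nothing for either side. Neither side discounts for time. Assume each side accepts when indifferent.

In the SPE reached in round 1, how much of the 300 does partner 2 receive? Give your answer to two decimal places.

65.89

By backward induction:
Round 5 (partner 1 proposes): partner 2 will accept anything ≥ 0, so partner 1 offers 0 and keeps 300.
Round 4 (partner 2 proposes): rejecting gives partner 1 an expected 0.85 × 300 = 255; partner 2 offers that and keeps 45.
Round 3 (partner 1 proposes): rejecting gives partner 2 an expected 0.85 × 45 = 38.25; partner 1 offers that and keeps 261.75.
Round 2 (partner 2 proposes): rejecting gives partner 1 an expected 0.85 × 261.75 = 222.4875, so partner 2 offers 222.4875, keeping 77.5125.
Round 1 (partner 1 proposes): rejecting gives partner 2 an expected 0.85 × 77.5125 = 65.885625; partner 1 offers that and keeps 234.114375.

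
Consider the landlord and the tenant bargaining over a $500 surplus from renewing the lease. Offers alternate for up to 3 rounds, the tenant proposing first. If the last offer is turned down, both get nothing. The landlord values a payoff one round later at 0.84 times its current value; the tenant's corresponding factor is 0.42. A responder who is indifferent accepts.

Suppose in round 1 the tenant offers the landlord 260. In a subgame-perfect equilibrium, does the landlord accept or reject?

Round 3 (the tenant proposes): the landlord will accept anything ≥ 0, so the tenant offers 0 and keeps 500.
Round 2 (the landlord proposes): the tenant can get 500 next round, worth 0.42 × 500 = 210 now; the landlord offers that and keeps 290.
So by rejecting in round 1, the landlord gets 290 next round, worth 0.84 × 290 = 243.6 now.
Offer 260 ≥ 243.6, so the landlord accepts.

Accept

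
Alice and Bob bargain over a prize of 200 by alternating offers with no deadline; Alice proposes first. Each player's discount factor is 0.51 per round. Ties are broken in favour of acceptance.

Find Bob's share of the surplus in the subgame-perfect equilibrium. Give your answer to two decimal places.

Let x be Alice's share when Alice proposes and y be Bob's share when Bob proposes.
Bob accepts iff offered ≥ 0.51·y, so x = 200 − 0.51y. Symmetrically y = 200 − 0.51x.
Substituting: x = 200 − 0.51(200 − 0.51x), giving x(1 − 0.51·0.51) = 200(1 − 0.51).
So x = 200 × 0.49 / 0.7399 ≈ 132.4503, and Bob receives 200 − x ≈ 67.5497.

67.55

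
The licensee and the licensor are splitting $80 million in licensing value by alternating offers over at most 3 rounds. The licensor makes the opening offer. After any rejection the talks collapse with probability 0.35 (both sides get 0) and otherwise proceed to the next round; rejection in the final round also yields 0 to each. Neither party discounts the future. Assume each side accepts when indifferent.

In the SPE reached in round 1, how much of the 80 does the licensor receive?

61.8

Round 3 (the licensor proposes): the licensee will accept anything ≥ 0, so the licensor offers 0 and keeps 80.
Round 2 (the licensee proposes): rejecting gives the licensor an expected 0.65 × 80 = 52; the licensee offers that and keeps 28.
Round 1 (the licensor proposes): rejecting gives the licensee an expected 0.65 × 28 = 18.2, so the licensor offers 18.2, keeping 61.8.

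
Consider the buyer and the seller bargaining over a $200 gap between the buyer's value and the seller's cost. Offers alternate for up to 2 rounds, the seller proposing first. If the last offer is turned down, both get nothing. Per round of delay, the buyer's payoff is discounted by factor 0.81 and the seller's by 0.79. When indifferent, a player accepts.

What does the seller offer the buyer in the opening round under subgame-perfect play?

162

Solve by backward induction from round 2.
Round 2 (the buyer proposes): the seller will accept anything ≥ 0, so the buyer offers 0 and keeps 200.
Round 1 (the seller proposes): the buyer can get 200 next round, worth 0.81 × 200 = 162 now. The seller offers 162 and keeps 200 − 162 = 38.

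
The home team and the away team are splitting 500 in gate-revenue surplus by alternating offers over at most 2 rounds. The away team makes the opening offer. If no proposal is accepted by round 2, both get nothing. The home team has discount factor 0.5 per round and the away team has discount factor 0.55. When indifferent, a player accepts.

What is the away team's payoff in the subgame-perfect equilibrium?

Round 2 (the home team proposes): rejection yields 0 for the away team; the home team offers 0 and keeps 500.
Round 1 (the away team proposes): the home team can get 500 next round, worth 0.5 × 500 = 250 now; the away team offers that and keeps 250.

250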